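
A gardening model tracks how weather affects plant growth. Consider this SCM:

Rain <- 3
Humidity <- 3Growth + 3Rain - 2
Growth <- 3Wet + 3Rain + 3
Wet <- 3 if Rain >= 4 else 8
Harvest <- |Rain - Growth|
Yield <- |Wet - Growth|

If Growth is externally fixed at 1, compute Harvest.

The intervention breaks the incoming arrows to Growth: Growth <- 3Wet + 3Rain + 3 no longer applies, and Growth = 1.
Harvest = |Rain - Growth|  [with Rain=3, Growth=1]  = 2

2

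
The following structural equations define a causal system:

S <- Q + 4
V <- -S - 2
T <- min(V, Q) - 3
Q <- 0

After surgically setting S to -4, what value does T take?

-3

Under do(S=-4), the mechanism S <- Q + 4 is discarded; S is fixed at -4.
V = -S - 2  [with S=-4]  = 2
T = min(V, Q) - 3  [with V=2, Q=0]  = -3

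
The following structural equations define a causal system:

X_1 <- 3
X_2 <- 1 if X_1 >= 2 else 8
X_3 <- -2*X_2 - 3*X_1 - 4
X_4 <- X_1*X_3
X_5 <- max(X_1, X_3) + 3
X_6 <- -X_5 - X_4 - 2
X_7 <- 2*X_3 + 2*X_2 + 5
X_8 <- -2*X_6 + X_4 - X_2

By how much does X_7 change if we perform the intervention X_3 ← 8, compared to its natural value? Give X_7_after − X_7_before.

46

The intervention breaks the incoming arrows to X_3: X_3 <- -2*X_2 - 3*X_1 - 4 no longer applies, and X_3 = 8.
X_2 = 1 if X_1 >= 2 else 8  [with X_1=3]  = 1
X_7 = 2*X_3 + 2*X_2 + 5  [with X_3=8, X_2=1]  = 23
Without intervention: X_2 = 1 if X_1 >= 2 else 8  [with X_1=3]  = 1; X_3 = -2*X_2 - 3*X_1 - 4  [with X_2=1, X_1=3]  = -15; X_7 = 2*X_3 + 2*X_2 + 5  [with X_3=-15, X_2=1]  = -23.
Change = 23 − (-23) = 46.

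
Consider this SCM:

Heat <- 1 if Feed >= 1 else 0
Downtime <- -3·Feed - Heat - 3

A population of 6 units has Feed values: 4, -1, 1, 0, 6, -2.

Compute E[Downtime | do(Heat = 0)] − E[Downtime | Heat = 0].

Under do(Heat=0), Heat's equation is replaced by Heat=0 for every unit. Per-unit Downtime: -15, 0, -6, -3, -21, 3. Mean = -7.
Conditioning on Heat=0 selects the 3 unit(s) with Feed ∈ {-1, 0, -2}. Their Downtime values: 0, -3, 3. Mean = 0.
Difference = -7 − 0 = -7.

-7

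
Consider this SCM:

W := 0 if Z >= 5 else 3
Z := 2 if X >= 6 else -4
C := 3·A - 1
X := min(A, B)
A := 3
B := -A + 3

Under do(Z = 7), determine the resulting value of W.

0

The intervention breaks the incoming arrows to Z: Z := 2 if X >= 6 else -4 no longer applies, and Z = 7.
W = 0 if Z >= 5 else 3  [with Z=7]  = 0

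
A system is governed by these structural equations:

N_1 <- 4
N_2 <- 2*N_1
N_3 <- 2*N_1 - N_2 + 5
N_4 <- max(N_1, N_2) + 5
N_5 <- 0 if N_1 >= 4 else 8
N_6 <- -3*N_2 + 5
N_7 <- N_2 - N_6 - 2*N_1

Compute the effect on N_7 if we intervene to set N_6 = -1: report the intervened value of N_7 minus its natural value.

-18

Intervening sets N_6 = -1 and removes its equation (N_6 <- -3*N_2 + 5).
N_2 = 2*N_1  [with N_1=4]  = 8
N_7 = N_2 - N_6 - 2*N_1  [with N_2=8, N_6=-1, N_1=4]  = 1
Without intervention: N_2 = 2*N_1  [with N_1=4]  = 8; N_6 = -3*N_2 + 5  [with N_2=8]  = -19; N_7 = N_2 - N_6 - 2*N_1  [with N_2=8, N_6=-19, N_1=4]  = 19.
Change = 1 − 19 = -18.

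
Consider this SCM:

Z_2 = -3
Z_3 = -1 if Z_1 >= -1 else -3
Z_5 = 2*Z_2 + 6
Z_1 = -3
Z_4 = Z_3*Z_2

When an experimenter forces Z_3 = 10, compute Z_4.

-30

The intervention breaks the incoming arrows to Z_3: Z_3 = -1 if Z_1 >= -1 else -3 no longer applies, and Z_3 = 10.
Z_4 = Z_3*Z_2  [with Z_3=10, Z_2=-3]  = -30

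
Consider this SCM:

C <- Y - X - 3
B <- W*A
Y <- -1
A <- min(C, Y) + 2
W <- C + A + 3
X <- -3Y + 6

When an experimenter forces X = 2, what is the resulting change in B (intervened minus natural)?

-203

Under do(X=2), the mechanism X <- -3Y + 6 is discarded; X is fixed at 2.
C = Y - X - 3  [with Y=-1, X=2]  = -6
A = min(C, Y) + 2  [with C=-6, Y=-1]  = -4
W = C + A + 3  [with C=-6, A=-4]  = -7
B = W*A  [with W=-7, A=-4]  = 28
Without intervention: X = -3Y + 6  [with Y=-1]  = 9; C = Y - X - 3  [with Y=-1, X=9]  = -13; A = min(C, Y) + 2  [with C=-13, Y=-1]  = -11; W = C + A + 3  [with C=-13, A=-11]  = -21; B = W*A  [with W=-21, A=-11]  = 231.
Change = 28 − 231 = -203.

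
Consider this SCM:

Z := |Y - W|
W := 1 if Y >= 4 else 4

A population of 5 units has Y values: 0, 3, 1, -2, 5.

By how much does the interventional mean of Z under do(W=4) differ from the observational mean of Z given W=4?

do(W=4) breaks W's dependence on Y. With W=4 fixed, Z across the units is 4, 1, 3, 6, 1, mean 3.
E[Z|W=4] averages over only the 4 units with W=4 (Y = 0, 3, 1, -2): Z = 4, 1, 3, 6, mean 3.5.
Difference = 3 − 3.5 = -0.5.

-0.5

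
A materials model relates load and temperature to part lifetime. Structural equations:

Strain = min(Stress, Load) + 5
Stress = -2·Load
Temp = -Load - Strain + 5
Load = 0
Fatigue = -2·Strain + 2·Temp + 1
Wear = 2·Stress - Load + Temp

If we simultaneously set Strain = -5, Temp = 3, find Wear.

3

Setting Strain = -5, Temp = 3 by intervention discards those variables' equations.
Stress = -2·Load  [with Load=0]  = 0
Wear = 2·Stress - Load + Temp  [with Stress=0, Load=0, Temp=3]  = 3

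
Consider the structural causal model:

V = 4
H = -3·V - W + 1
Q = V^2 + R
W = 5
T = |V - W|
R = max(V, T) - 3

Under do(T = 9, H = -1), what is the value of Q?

Setting T = 9, H = -1 by intervention discards those variables' equations.
R = max(V, T) - 3  [with V=4, T=9]  = 6
Q = V^2 + R  [with V=4, R=6]  = 22

22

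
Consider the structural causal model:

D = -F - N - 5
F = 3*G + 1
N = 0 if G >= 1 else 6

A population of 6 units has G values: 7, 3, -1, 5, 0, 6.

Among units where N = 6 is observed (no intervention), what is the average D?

Conditioning on N=6 selects the 2 unit(s) with G ∈ {-1, 0}. Their D values: -9, -12. Mean = -10.5.

-10.5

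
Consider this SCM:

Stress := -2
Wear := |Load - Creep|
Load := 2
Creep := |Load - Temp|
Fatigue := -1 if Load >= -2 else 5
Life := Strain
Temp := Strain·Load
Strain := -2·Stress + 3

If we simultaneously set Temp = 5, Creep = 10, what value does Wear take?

8

The joint intervention fixes Temp = 5, Creep = 10, removing each variable's own equation.
Wear = |Load - Creep|  [with Load=2, Creep=10]  = 8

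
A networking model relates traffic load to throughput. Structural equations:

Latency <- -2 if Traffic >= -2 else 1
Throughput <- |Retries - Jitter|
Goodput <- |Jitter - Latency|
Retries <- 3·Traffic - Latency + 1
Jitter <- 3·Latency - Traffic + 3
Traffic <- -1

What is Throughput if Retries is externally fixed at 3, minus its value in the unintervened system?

do(Retries=3) replaces the equation Retries <- 3·Traffic - Latency + 1 with the constant Retries = 3.
Latency = -2 if Traffic >= -2 else 1  [with Traffic=-1]  = -2
Jitter = 3·Latency - Traffic + 3  [with Latency=-2, Traffic=-1]  = -2
Throughput = |Retries - Jitter|  [with Retries=3, Jitter=-2]  = 5
Without intervention: Latency = -2 if Traffic >= -2 else 1  [with Traffic=-1]  = -2; Retries = 3·Traffic - Latency + 1  [with Traffic=-1, Latency=-2]  = 0; Jitter = 3·Latency - Traffic + 3  [with Latency=-2, Traffic=-1]  = -2; Throughput = |Retries - Jitter|  [with Retries=0, Jitter=-2]  = 2.
Change = 5 − 2 = 3.

3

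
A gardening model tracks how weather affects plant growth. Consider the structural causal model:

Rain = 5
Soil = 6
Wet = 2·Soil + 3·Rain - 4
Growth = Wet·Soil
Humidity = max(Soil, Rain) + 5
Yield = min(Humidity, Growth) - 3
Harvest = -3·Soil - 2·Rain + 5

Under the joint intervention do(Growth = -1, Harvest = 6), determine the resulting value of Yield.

-4

The joint intervention fixes Growth = -1, Harvest = 6, removing each variable's own equation.
Humidity = max(Soil, Rain) + 5  [with Soil=6, Rain=5]  = 11
Yield = min(Humidity, Growth) - 3  [with Humidity=11, Growth=-1]  = -4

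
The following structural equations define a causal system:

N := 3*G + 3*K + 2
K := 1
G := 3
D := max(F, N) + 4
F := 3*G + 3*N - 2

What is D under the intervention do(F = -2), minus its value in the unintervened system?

Intervening sets F = -2 and removes its equation (F := 3*G + 3*N - 2).
N = 3*G + 3*K + 2  [with G=3, K=1]  = 14
D = max(F, N) + 4  [with F=-2, N=14]  = 18
Without intervention: N = 3*G + 3*K + 2  [with G=3, K=1]  = 14; F = 3*G + 3*N - 2  [with G=3, N=14]  = 49; D = max(F, N) + 4  [with F=49, N=14]  = 53.
Change = 18 − 53 = -35.

-35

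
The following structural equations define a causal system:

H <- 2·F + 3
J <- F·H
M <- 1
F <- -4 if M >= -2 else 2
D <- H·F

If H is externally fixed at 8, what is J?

The intervention breaks the incoming arrows to H: H <- 2·F + 3 no longer applies, and H = 8.
F = -4 if M >= -2 else 2  [with M=1]  = -4
J = F·H  [with F=-4, H=8]  = -32

-32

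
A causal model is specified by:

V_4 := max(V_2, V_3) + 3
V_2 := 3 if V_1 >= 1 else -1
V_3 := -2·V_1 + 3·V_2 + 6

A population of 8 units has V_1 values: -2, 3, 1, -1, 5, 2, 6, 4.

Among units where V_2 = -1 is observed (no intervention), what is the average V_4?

E[V_4|V_2=-1] averages over only the 2 units with V_2=-1 (V_1 = -2, -1): V_4 = 10, 8, mean 9.

9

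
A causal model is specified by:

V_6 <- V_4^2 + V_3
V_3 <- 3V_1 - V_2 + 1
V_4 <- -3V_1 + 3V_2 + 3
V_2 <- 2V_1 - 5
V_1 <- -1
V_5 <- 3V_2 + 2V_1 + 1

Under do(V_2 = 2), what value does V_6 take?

Under do(V_2=2), the mechanism V_2 <- 2V_1 - 5 is discarded; V_2 is fixed at 2.
V_3 = 3V_1 - V_2 + 1  [with V_1=-1, V_2=2]  = -4
V_4 = -3V_1 + 3V_2 + 3  [with V_1=-1, V_2=2]  = 12
V_6 = V_4^2 + V_3  [with V_4=12, V_3=-4]  = 140

140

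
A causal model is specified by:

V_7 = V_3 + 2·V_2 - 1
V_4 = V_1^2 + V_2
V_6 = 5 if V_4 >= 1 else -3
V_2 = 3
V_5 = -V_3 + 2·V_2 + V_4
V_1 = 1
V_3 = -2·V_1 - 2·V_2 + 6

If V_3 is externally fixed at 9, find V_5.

do(V_3=9) replaces the equation V_3 = -2·V_1 - 2·V_2 + 6 with the constant V_3 = 9.
V_4 = V_1^2 + V_2  [with V_1=1, V_2=3]  = 4
V_5 = -V_3 + 2·V_2 + V_4  [with V_3=9, V_2=3, V_4=4]  = 1

1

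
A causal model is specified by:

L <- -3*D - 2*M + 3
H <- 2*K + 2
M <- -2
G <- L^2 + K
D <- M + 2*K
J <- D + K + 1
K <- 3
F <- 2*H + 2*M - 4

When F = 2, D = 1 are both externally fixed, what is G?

19

The joint intervention fixes F = 2, D = 1, removing each variable's own equation.
L = -3*D - 2*M + 3  [with D=1, M=-2]  = 4
G = L^2 + K  [with L=4, K=3]  = 19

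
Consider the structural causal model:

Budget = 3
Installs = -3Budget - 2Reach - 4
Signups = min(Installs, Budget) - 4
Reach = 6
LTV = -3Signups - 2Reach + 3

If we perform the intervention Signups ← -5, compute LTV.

6

Intervening sets Signups = -5 and removes its equation (Signups = min(Installs, Budget) - 4).
LTV = -3Signups - 2Reach + 3  [with Signups=-5, Reach=6]  = 6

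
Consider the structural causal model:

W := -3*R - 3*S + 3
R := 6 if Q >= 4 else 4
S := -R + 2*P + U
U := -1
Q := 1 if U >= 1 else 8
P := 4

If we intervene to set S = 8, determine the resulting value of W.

-39

The intervention breaks the incoming arrows to S: S := -R + 2*P + U no longer applies, and S = 8.
Q = 1 if U >= 1 else 8  [with U=-1]  = 8
R = 6 if Q >= 4 else 4  [with Q=8]  = 6
W = -3*R - 3*S + 3  [with R=6, S=8]  = -39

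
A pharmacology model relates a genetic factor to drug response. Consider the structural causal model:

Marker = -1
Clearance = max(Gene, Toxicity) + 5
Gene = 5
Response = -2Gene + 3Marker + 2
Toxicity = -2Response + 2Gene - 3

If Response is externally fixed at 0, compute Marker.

-1

Under do(Response=0), the mechanism Response = -2Gene + 3Marker + 2 is discarded; Response is fixed at 0.
Since Marker is not a descendant of the intervened variable, it is unaffected.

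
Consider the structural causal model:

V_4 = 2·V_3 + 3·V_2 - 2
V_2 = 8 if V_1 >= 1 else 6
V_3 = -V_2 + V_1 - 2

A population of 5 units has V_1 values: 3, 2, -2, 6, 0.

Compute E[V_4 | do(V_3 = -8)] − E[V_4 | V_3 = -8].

0.6

The intervention sets V_3=-8 in all 5 units regardless of V_1. Recomputing V_4 per unit gives 6, 6, 0, 6, 0; average 3.6.
E[V_4|V_3=-8] averages over only the 2 units with V_3=-8 (V_1 = 2, 0): V_4 = 6, 0, mean 3.
Difference = 3.6 − 3 = 0.6.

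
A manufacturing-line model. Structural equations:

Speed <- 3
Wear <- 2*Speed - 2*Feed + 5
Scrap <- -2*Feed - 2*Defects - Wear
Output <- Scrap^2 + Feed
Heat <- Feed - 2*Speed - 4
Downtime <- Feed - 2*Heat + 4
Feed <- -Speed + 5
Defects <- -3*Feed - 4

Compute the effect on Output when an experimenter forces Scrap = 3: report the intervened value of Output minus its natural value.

Intervening sets Scrap = 3 and removes its equation (Scrap <- -2*Feed - 2*Defects - Wear).
Feed = -Speed + 5  [with Speed=3]  = 2
Output = Scrap^2 + Feed  [with Scrap=3, Feed=2]  = 11
Without intervention: Feed = -Speed + 5  [with Speed=3]  = 2; Wear = 2*Speed - 2*Feed + 5  [with Speed=3, Feed=2]  = 7; Defects = -3*Feed - 4  [with Feed=2]  = -10; Scrap = -2*Feed - 2*Defects - Wear  [with Feed=2, Defects=-10, Wear=7]  = 9; Output = Scrap^2 + Feed  [with Scrap=9, Feed=2]  = 83.
Change = 11 − 83 = -72.

-72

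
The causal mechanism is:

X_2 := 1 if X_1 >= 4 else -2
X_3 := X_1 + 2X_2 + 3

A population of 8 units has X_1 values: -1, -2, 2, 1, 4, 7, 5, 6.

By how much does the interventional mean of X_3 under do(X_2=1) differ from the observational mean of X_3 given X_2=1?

Under do(X_2=1), X_2's equation is replaced by X_2=1 for every unit. Per-unit X_3: 4, 3, 7, 6, 9, 12, 10, 11. Mean = 7.75.
Observing X_2=1 restricts to units where X_2's equation naturally yields 1: X_1 ∈ {4, 7, 5, 6}. In that subpopulation X_3 = 9, 12, 10, 11, mean 10.5.
Difference = 7.75 − 10.5 = -2.75.

-2.75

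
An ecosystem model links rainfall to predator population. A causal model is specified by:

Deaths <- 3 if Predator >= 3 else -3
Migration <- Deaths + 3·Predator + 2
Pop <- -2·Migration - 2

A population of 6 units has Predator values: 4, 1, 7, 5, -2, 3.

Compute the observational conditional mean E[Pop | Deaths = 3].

-40.5

Observing Deaths=3 restricts to units where Deaths's equation naturally yields 3: Predator ∈ {4, 7, 5, 3}. In that subpopulation Pop = -36, -54, -42, -30, mean -40.5.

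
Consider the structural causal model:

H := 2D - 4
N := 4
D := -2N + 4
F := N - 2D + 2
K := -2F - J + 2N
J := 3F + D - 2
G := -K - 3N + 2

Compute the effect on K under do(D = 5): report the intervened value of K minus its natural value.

81

do(D=5) replaces the equation D := -2N + 4 with the constant D = 5.
F = N - 2D + 2  [with N=4, D=5]  = -4
J = 3F + D - 2  [with F=-4, D=5]  = -9
K = -2F - J + 2N  [with F=-4, J=-9, N=4]  = 25
Without intervention: D = -2N + 4  [with N=4]  = -4; F = N - 2D + 2  [with N=4, D=-4]  = 14; J = 3F + D - 2  [with F=14, D=-4]  = 36; K = -2F - J + 2N  [with F=14, J=36, N=4]  = -56.
Change = 25 − (-56) = 81.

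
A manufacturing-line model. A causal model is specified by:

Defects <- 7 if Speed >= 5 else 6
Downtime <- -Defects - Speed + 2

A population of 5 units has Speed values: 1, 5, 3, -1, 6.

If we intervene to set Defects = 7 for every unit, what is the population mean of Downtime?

Under do(Defects=7), Defects's equation is replaced by Defects=7 for every unit. Per-unit Downtime: -6, -10, -8, -4, -11. Mean = -7.8.

-7.8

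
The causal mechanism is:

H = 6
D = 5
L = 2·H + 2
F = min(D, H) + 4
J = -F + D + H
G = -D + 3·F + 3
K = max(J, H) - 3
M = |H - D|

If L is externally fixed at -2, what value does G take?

The intervention breaks the incoming arrows to L: L = 2·H + 2 no longer applies, and L = -2.
No directed path runs from L to G, so G keeps its natural value.
F = min(D, H) + 4  [with D=5, H=6]  = 9
G = -D + 3·F + 3  [with D=5, F=9]  = 25

25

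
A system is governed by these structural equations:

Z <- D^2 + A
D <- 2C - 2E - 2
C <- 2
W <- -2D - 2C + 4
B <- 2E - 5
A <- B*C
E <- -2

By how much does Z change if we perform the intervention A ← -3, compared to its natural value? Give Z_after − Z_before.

15

Under do(A=-3), the mechanism A <- B*C is discarded; A is fixed at -3.
D = 2C - 2E - 2  [with C=2, E=-2]  = 6
Z = D^2 + A  [with D=6, A=-3]  = 33
Without intervention: D = 2C - 2E - 2  [with C=2, E=-2]  = 6; B = 2E - 5  [with E=-2]  = -9; A = B*C  [with B=-9, C=2]  = -18; Z = D^2 + A  [with D=6, A=-18]  = 18.
Change = 33 − 18 = 15.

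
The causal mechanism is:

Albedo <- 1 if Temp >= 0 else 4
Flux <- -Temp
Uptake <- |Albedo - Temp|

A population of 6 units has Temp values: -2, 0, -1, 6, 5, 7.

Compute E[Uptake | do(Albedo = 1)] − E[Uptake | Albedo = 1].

-0.5

Under do(Albedo=1), Albedo's equation is replaced by Albedo=1 for every unit. Per-unit Uptake: 3, 1, 2, 5, 4, 6. Mean = 3.5.
E[Uptake|Albedo=1] averages over only the 4 units with Albedo=1 (Temp = 0, 6, 5, 7): Uptake = 1, 5, 4, 6, mean 4.
Difference = 3.5 − 4 = -0.5.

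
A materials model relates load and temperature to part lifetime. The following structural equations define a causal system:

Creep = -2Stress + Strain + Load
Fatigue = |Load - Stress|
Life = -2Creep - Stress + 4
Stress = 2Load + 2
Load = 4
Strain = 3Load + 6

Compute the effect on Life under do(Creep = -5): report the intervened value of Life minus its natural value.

14

Under do(Creep=-5), the mechanism Creep = -2Stress + Strain + Load is discarded; Creep is fixed at -5.
Stress = 2Load + 2  [with Load=4]  = 10
Life = -2Creep - Stress + 4  [with Creep=-5, Stress=10]  = 4
Without intervention: Stress = 2Load + 2  [with Load=4]  = 10; Strain = 3Load + 6  [with Load=4]  = 18; Creep = -2Stress + Strain + Load  [with Stress=10, Strain=18, Load=4]  = 2; Life = -2Creep - Stress + 4  [with Creep=2, Stress=10]  = -10.
Change = 4 − (-10) = 14.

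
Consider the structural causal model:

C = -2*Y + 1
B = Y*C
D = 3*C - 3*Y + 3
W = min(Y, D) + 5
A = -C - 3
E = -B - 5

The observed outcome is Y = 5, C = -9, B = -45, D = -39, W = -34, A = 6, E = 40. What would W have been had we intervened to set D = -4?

Intervening sets D = -4 and removes its equation (D = 3*C - 3*Y + 3).
W = min(Y, D) + 5  [with Y=5, D=-4]  = 1

1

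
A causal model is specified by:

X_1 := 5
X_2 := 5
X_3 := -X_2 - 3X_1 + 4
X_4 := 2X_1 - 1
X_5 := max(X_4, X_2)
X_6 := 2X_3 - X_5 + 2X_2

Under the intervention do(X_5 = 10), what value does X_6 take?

The intervention breaks the incoming arrows to X_5: X_5 := max(X_4, X_2) no longer applies, and X_5 = 10.
X_3 = -X_2 - 3X_1 + 4  [with X_2=5, X_1=5]  = -16
X_6 = 2X_3 - X_5 + 2X_2  [with X_3=-16, X_5=10, X_2=5]  = -32

-32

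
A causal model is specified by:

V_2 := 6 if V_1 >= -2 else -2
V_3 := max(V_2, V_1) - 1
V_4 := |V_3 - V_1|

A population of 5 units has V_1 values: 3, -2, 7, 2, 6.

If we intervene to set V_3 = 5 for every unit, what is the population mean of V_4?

3

Every unit gets V_3=5 under the intervention. V_4 values become 2, 7, 2, 3, 1; E[V_4|do(V_3=5)] = 3.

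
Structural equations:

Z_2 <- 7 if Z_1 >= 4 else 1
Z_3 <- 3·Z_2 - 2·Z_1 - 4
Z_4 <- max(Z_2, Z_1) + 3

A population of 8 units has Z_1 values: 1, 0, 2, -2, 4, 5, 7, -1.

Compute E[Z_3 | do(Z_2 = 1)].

Every unit gets Z_2=1 under the intervention. Z_3 values become -3, -1, -5, 3, -9, -11, -15, 1; E[Z_3|do(Z_2=1)] = -5.

-5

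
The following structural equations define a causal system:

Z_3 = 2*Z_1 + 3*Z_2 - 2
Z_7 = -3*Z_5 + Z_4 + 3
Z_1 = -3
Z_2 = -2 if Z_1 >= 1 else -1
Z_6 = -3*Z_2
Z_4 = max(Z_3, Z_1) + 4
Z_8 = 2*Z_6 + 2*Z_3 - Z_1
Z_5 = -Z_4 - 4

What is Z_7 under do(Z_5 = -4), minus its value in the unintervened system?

-3

Under do(Z_5=-4), the mechanism Z_5 = -Z_4 - 4 is discarded; Z_5 is fixed at -4.
Z_2 = -2 if Z_1 >= 1 else -1  [with Z_1=-3]  = -1
Z_3 = 2*Z_1 + 3*Z_2 - 2  [with Z_1=-3, Z_2=-1]  = -11
Z_4 = max(Z_3, Z_1) + 4  [with Z_3=-11, Z_1=-3]  = 1
Z_7 = -3*Z_5 + Z_4 + 3  [with Z_5=-4, Z_4=1]  = 16
Without intervention: Z_2 = -2 if Z_1 >= 1 else -1  [with Z_1=-3]  = -1; Z_3 = 2*Z_1 + 3*Z_2 - 2  [with Z_1=-3, Z_2=-1]  = -11; Z_4 = max(Z_3, Z_1) + 4  [with Z_3=-11, Z_1=-3]  = 1; Z_5 = -Z_4 - 4  [with Z_4=1]  = -5; Z_7 = -3*Z_5 + Z_4 + 3  [with Z_5=-5, Z_4=1]  = 19.
Change = 16 − 19 = -3.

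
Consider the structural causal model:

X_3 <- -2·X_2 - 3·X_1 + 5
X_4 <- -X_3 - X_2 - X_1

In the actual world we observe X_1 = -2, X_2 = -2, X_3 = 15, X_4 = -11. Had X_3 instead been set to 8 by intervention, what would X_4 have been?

The intervention breaks the incoming arrows to X_3: X_3 <- -2·X_2 - 3·X_1 + 5 no longer applies, and X_3 = 8.
X_4 = -X_3 - X_2 - X_1  [with X_3=8, X_2=-2, X_1=-2]  = -4

-4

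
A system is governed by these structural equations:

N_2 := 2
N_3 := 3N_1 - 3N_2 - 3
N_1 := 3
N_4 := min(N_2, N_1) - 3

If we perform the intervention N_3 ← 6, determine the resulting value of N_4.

-1

The intervention breaks the incoming arrows to N_3: N_3 := 3N_1 - 3N_2 - 3 no longer applies, and N_3 = 6.
N_4 is not downstream of the intervention, so its value is determined by the original equations.
N_4 = min(N_2, N_1) - 3  [with N_2=2, N_1=3]  = -1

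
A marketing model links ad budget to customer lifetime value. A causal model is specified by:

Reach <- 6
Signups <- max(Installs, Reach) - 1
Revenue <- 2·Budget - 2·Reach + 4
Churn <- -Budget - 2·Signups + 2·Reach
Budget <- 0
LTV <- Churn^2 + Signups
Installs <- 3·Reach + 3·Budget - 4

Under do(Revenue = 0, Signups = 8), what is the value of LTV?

Under do(Revenue = 0, Signups = 8), each intervened variable's structural equation is replaced by its fixed value.
Churn = -Budget - 2·Signups + 2·Reach  [with Budget=0, Signups=8, Reach=6]  = -4
LTV = Churn^2 + Signups  [with Churn=-4, Signups=8]  = 24

24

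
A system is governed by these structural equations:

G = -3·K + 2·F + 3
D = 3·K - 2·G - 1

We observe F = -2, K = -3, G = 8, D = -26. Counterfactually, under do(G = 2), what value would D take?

-14

The intervention breaks the incoming arrows to G: G = -3·K + 2·F + 3 no longer applies, and G = 2.
D = 3·K - 2·G - 1  [with K=-3, G=2]  = -14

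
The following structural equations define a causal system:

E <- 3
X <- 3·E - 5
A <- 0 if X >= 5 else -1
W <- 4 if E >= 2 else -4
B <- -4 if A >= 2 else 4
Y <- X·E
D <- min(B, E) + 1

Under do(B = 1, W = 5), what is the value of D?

Setting B = 1, W = 5 by intervention discards those variables' equations.
D = min(B, E) + 1  [with B=1, E=3]  = 2

2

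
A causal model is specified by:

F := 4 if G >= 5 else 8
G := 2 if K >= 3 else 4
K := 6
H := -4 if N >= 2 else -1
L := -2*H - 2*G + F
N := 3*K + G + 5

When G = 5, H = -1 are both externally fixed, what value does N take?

Under do(G = 5, H = -1), each intervened variable's structural equation is replaced by its fixed value.
N = 3*K + G + 5  [with K=6, G=5]  = 28

28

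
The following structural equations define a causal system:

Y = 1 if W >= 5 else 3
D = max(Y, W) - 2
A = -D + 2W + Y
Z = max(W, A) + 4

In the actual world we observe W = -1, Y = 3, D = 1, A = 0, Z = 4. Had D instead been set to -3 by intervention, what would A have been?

The intervention breaks the incoming arrows to D: D = max(Y, W) - 2 no longer applies, and D = -3.
Y = 1 if W >= 5 else 3  [with W=-1]  = 3
A = -D + 2W + Y  [with D=-3, W=-1, Y=3]  = 4

4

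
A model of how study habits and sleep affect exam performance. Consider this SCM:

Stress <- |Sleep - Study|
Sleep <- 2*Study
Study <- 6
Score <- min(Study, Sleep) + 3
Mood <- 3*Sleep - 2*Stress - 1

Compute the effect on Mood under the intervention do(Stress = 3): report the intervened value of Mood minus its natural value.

do(Stress=3) replaces the equation Stress <- |Sleep - Study| with the constant Stress = 3.
Sleep = 2*Study  [with Study=6]  = 12
Mood = 3*Sleep - 2*Stress - 1  [with Sleep=12, Stress=3]  = 29
Without intervention: Sleep = 2*Study  [with Study=6]  = 12; Stress = |Sleep - Study|  [with Sleep=12, Study=6]  = 6; Mood = 3*Sleep - 2*Stress - 1  [with Sleep=12, Stress=6]  = 23.
Change = 29 − 23 = 6.

6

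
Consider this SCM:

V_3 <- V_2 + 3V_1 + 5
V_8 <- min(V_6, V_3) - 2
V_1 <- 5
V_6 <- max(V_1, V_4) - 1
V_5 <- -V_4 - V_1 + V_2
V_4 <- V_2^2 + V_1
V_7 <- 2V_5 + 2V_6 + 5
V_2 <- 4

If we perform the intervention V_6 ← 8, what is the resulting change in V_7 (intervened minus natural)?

Intervening sets V_6 = 8 and removes its equation (V_6 <- max(V_1, V_4) - 1).
V_4 = V_2^2 + V_1  [with V_2=4, V_1=5]  = 21
V_5 = -V_4 - V_1 + V_2  [with V_4=21, V_1=5, V_2=4]  = -22
V_7 = 2V_5 + 2V_6 + 5  [with V_5=-22, V_6=8]  = -23
Without intervention: V_4 = V_2^2 + V_1  [with V_2=4, V_1=5]  = 21; V_5 = -V_4 - V_1 + V_2  [with V_4=21, V_1=5, V_2=4]  = -22; V_6 = max(V_1, V_4) - 1  [with V_1=5, V_4=21]  = 20; V_7 = 2V_5 + 2V_6 + 5  [with V_5=-22, V_6=20]  = 1.
Change = -23 − 1 = -24.

-24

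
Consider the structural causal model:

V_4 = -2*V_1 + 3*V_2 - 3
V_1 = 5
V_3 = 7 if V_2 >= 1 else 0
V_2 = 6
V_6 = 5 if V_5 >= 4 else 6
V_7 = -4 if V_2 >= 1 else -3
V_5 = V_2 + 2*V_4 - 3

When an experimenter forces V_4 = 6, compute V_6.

Under do(V_4=6), the mechanism V_4 = -2*V_1 + 3*V_2 - 3 is discarded; V_4 is fixed at 6.
V_5 = V_2 + 2*V_4 - 3  [with V_2=6, V_4=6]  = 15
V_6 = 5 if V_5 >= 4 else 6  [with V_5=15]  = 5

5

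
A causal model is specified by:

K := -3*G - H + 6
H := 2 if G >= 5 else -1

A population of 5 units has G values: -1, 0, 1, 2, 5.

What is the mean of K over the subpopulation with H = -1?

Observing H=-1 restricts to units where H's equation naturally yields -1: G ∈ {-1, 0, 1, 2}. In that subpopulation K = 10, 7, 4, 1, mean 5.5.

5.5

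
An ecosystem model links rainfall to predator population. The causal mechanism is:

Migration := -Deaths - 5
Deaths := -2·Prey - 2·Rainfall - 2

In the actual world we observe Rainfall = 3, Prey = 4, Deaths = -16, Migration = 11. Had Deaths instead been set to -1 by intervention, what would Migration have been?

The intervention breaks the incoming arrows to Deaths: Deaths := -2·Prey - 2·Rainfall - 2 no longer applies, and Deaths = -1.
Migration = -Deaths - 5  [with Deaths=-1]  = -4

-4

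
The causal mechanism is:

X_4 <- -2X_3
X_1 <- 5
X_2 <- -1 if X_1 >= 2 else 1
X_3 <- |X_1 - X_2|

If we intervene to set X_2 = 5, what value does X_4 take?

0

Under do(X_2=5), the mechanism X_2 <- -1 if X_1 >= 2 else 1 is discarded; X_2 is fixed at 5.
X_3 = |X_1 - X_2|  [with X_1=5, X_2=5]  = 0
X_4 = -2X_3  [with X_3=0]  = 0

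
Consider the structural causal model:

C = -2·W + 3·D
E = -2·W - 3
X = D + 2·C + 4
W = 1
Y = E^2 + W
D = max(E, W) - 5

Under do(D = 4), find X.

Under do(D=4), the mechanism D = max(E, W) - 5 is discarded; D is fixed at 4.
C = -2·W + 3·D  [with W=1, D=4]  = 10
X = D + 2·C + 4  [with D=4, C=10]  = 28

28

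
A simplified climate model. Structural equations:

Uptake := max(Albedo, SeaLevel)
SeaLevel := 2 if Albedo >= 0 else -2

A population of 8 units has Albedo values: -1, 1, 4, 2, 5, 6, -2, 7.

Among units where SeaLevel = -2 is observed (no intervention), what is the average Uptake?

Observing SeaLevel=-2 restricts to units where SeaLevel's equation naturally yields -2: Albedo ∈ {-1, -2}. In that subpopulation Uptake = -1, -2, mean -1.5.

-1.5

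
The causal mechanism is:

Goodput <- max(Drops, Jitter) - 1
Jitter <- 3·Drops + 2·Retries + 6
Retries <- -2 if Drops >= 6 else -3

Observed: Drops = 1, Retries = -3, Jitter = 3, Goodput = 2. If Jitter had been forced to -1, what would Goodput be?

0

The intervention breaks the incoming arrows to Jitter: Jitter <- 3·Drops + 2·Retries + 6 no longer applies, and Jitter = -1.
Goodput = max(Drops, Jitter) - 1  [with Drops=1, Jitter=-1]  = 0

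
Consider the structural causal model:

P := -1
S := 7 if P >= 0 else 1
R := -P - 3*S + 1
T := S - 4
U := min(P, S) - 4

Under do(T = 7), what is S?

1

The intervention breaks the incoming arrows to T: T := S - 4 no longer applies, and T = 7.
Since S is not a descendant of the intervened variable, it is unaffected.
S = 7 if P >= 0 else 1  [with P=-1]  = 1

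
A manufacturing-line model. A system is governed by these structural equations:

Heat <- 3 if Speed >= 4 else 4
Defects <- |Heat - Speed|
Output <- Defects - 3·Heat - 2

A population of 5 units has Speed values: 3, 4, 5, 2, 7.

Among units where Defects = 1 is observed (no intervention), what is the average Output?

Observing Defects=1 restricts to units where Defects's equation naturally yields 1: Speed ∈ {3, 4}. In that subpopulation Output = -13, -10, mean -11.5.

-11.5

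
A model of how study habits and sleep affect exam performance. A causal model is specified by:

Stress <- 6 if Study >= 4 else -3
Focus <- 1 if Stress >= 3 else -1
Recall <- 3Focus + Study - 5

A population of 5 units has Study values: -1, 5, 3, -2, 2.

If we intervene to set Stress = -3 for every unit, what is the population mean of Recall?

-6.6

do(Stress=-3) breaks Stress's dependence on Study. With Stress=-3 fixed, Recall across the units is -9, -3, -5, -10, -6, mean -6.6.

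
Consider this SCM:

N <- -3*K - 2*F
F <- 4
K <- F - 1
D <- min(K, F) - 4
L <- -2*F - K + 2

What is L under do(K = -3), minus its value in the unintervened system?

6

The intervention breaks the incoming arrows to K: K <- F - 1 no longer applies, and K = -3.
L = -2*F - K + 2  [with F=4, K=-3]  = -3
Without intervention: K = F - 1  [with F=4]  = 3; L = -2*F - K + 2  [with F=4, K=3]  = -9.
Change = -3 − (-9) = 6.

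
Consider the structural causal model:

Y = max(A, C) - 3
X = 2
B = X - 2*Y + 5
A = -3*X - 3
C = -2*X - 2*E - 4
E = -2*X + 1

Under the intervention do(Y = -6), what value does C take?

The intervention breaks the incoming arrows to Y: Y = max(A, C) - 3 no longer applies, and Y = -6.
Since C is not a descendant of the intervened variable, it is unaffected.
E = -2*X + 1  [with X=2]  = -3
C = -2*X - 2*E - 4  [with X=2, E=-3]  = -2

-2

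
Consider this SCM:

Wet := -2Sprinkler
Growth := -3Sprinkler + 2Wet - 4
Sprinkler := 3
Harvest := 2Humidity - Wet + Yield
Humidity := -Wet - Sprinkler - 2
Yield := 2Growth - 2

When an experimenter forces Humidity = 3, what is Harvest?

Under do(Humidity=3), the mechanism Humidity := -Wet - Sprinkler - 2 is discarded; Humidity is fixed at 3.
Wet = -2Sprinkler  [with Sprinkler=3]  = -6
Growth = -3Sprinkler + 2Wet - 4  [with Sprinkler=3, Wet=-6]  = -25
Yield = 2Growth - 2  [with Growth=-25]  = -52
Harvest = 2Humidity - Wet + Yield  [with Humidity=3, Wet=-6, Yield=-52]  = -40

-40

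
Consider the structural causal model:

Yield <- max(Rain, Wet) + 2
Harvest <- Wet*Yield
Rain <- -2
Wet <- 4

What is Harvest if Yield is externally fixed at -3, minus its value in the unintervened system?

The intervention breaks the incoming arrows to Yield: Yield <- max(Rain, Wet) + 2 no longer applies, and Yield = -3.
Harvest = Wet*Yield  [with Wet=4, Yield=-3]  = -12
Without intervention: Yield = max(Rain, Wet) + 2  [with Rain=-2, Wet=4]  = 6; Harvest = Wet*Yield  [with Wet=4, Yield=6]  = 24.
Change = -12 − 24 = -36.

-36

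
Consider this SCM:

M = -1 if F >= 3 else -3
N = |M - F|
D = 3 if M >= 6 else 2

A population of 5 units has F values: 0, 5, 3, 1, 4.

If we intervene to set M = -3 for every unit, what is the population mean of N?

5.6

do(M=-3) breaks M's dependence on F. With M=-3 fixed, N across the units is 3, 8, 6, 4, 7, mean 5.6.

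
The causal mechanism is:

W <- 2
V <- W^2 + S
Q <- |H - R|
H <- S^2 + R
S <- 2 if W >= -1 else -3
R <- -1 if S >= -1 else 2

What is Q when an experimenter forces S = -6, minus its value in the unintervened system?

32

Under do(S=-6), the mechanism S <- 2 if W >= -1 else -3 is discarded; S is fixed at -6.
R = -1 if S >= -1 else 2  [with S=-6]  = 2
H = S^2 + R  [with S=-6, R=2]  = 38
Q = |H - R|  [with H=38, R=2]  = 36
Without intervention: S = 2 if W >= -1 else -3  [with W=2]  = 2; R = -1 if S >= -1 else 2  [with S=2]  = -1; H = S^2 + R  [with S=2, R=-1]  = 3; Q = |H - R|  [with H=3, R=-1]  = 4.
Change = 36 − 4 = 32.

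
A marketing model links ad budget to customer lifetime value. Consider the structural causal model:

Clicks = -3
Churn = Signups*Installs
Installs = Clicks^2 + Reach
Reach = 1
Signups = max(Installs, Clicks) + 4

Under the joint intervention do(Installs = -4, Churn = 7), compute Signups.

1

The joint intervention fixes Installs = -4, Churn = 7, removing each variable's own equation.
Signups = max(Installs, Clicks) + 4  [with Installs=-4, Clicks=-3]  = 1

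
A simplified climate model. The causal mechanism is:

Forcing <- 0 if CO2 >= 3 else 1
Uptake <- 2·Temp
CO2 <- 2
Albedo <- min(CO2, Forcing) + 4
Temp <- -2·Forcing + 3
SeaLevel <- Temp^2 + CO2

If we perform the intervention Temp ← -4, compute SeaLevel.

18

do(Temp=-4) replaces the equation Temp <- -2·Forcing + 3 with the constant Temp = -4.
SeaLevel = Temp^2 + CO2  [with Temp=-4, CO2=2]  = 18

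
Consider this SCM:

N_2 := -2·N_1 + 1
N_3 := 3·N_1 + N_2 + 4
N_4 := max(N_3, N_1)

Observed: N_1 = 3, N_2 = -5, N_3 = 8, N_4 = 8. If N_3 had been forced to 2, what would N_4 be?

3

The intervention breaks the incoming arrows to N_3: N_3 := 3·N_1 + N_2 + 4 no longer applies, and N_3 = 2.
N_4 = max(N_3, N_1)  [with N_3=2, N_1=3]  = 3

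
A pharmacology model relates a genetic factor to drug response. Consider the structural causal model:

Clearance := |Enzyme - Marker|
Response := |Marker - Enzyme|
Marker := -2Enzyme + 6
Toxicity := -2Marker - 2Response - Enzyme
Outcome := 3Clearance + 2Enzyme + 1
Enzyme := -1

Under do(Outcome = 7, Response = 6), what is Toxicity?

-27

Under do(Outcome = 7, Response = 6), each intervened variable's structural equation is replaced by its fixed value.
Marker = -2Enzyme + 6  [with Enzyme=-1]  = 8
Toxicity = -2Marker - 2Response - Enzyme  [with Marker=8, Response=6, Enzyme=-1]  = -27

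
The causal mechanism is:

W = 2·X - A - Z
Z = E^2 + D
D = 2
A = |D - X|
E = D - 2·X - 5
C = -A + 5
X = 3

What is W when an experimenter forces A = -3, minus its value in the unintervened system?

4

The intervention breaks the incoming arrows to A: A = |D - X| no longer applies, and A = -3.
E = D - 2·X - 5  [with D=2, X=3]  = -9
Z = E^2 + D  [with E=-9, D=2]  = 83
W = 2·X - A - Z  [with X=3, A=-3, Z=83]  = -74
Without intervention: E = D - 2·X - 5  [with D=2, X=3]  = -9; A = |D - X|  [with D=2, X=3]  = 1; Z = E^2 + D  [with E=-9, D=2]  = 83; W = 2·X - A - Z  [with X=3, A=1, Z=83]  = -78.
Change = -74 − (-78) = 4.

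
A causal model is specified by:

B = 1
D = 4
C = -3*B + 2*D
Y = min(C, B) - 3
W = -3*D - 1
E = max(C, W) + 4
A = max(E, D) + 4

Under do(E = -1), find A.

8

Intervening sets E = -1 and removes its equation (E = max(C, W) + 4).
A = max(E, D) + 4  [with E=-1, D=4]  = 8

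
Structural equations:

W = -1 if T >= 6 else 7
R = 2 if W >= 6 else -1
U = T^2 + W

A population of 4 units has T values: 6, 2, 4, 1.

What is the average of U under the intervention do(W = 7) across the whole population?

Every unit gets W=7 under the intervention. U values become 43, 11, 23, 8; E[U|do(W=7)] = 21.25.

21.25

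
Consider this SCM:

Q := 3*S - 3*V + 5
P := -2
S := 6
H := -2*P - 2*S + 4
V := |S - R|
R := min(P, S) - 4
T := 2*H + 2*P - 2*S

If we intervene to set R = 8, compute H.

-4

do(R=8) replaces the equation R := min(P, S) - 4 with the constant R = 8.
H is not downstream of the intervention, so its value is determined by the original equations.
H = -2*P - 2*S + 4  [with P=-2, S=6]  = -4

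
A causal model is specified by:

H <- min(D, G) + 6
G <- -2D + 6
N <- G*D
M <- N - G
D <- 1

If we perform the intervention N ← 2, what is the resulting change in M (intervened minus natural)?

The intervention breaks the incoming arrows to N: N <- G*D no longer applies, and N = 2.
G = -2D + 6  [with D=1]  = 4
M = N - G  [with N=2, G=4]  = -2
Without intervention: G = -2D + 6  [with D=1]  = 4; N = G*D  [with G=4, D=1]  = 4; M = N - G  [with N=4, G=4]  = 0.
Change = -2 − 0 = -2.

-2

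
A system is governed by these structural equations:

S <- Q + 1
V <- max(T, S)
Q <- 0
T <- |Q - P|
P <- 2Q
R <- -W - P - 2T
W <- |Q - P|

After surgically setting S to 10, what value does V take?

10

Under do(S=10), the mechanism S <- Q + 1 is discarded; S is fixed at 10.
P = 2Q  [with Q=0]  = 0
T = |Q - P|  [with Q=0, P=0]  = 0
V = max(T, S)  [with T=0, S=10]  = 10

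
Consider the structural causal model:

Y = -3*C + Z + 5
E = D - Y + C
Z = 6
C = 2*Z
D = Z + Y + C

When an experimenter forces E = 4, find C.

12

Under do(E=4), the mechanism E = D - Y + C is discarded; E is fixed at 4.
No directed path runs from E to C, so C keeps its natural value.
C = 2*Z  [with Z=6]  = 12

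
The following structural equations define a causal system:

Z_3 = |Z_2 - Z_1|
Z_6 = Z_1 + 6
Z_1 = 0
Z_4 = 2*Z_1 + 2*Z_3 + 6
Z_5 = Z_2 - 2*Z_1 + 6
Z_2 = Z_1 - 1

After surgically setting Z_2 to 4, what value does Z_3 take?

The intervention breaks the incoming arrows to Z_2: Z_2 = Z_1 - 1 no longer applies, and Z_2 = 4.
Z_3 = |Z_2 - Z_1|  [with Z_2=4, Z_1=0]  = 4

4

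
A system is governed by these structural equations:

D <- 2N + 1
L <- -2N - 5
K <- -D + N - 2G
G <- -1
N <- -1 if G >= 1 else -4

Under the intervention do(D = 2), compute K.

do(D=2) replaces the equation D <- 2N + 1 with the constant D = 2.
N = -1 if G >= 1 else -4  [with G=-1]  = -4
K = -D + N - 2G  [with D=2, N=-4, G=-1]  = -4

-4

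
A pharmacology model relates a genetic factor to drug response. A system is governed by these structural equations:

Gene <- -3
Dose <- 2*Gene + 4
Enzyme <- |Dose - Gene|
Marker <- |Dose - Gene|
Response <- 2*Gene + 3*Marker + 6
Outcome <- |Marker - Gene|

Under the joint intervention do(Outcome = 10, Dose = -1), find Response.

6

The joint intervention fixes Outcome = 10, Dose = -1, removing each variable's own equation.
Marker = |Dose - Gene|  [with Dose=-1, Gene=-3]  = 2
Response = 2*Gene + 3*Marker + 6  [with Gene=-3, Marker=2]  = 6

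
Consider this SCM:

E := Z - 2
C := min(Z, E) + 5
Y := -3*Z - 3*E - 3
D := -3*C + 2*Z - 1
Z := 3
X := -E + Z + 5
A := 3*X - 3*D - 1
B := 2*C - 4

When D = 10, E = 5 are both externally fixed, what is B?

12

Under do(D = 10, E = 5), each intervened variable's structural equation is replaced by its fixed value.
C = min(Z, E) + 5  [with Z=3, E=5]  = 8
B = 2*C - 4  [with C=8]  = 12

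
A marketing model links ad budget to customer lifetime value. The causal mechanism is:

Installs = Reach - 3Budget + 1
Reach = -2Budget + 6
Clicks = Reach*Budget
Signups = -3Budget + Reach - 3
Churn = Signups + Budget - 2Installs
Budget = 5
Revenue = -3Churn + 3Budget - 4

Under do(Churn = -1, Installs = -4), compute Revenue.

Under do(Churn = -1, Installs = -4), each intervened variable's structural equation is replaced by its fixed value.
Revenue = -3Churn + 3Budget - 4  [with Churn=-1, Budget=5]  = 14

14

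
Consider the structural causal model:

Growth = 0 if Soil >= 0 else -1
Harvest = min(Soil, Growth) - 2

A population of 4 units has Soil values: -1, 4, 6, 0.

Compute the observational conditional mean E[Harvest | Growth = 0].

Observing Growth=0 restricts to units where Growth's equation naturally yields 0: Soil ∈ {4, 6, 0}. In that subpopulation Harvest = -2, -2, -2, mean -2.

-2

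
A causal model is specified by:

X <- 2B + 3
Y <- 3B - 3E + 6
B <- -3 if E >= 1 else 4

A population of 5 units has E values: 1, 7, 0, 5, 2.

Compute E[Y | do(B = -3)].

-12

Under do(B=-3), B's equation is replaced by B=-3 for every unit. Per-unit Y: -6, -24, -3, -18, -9. Mean = -12.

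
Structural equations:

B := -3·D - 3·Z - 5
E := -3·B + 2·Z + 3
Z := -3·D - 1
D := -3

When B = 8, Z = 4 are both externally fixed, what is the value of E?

-13

The joint intervention fixes B = 8, Z = 4, removing each variable's own equation.
E = -3·B + 2·Z + 3  [with B=8, Z=4]  = -13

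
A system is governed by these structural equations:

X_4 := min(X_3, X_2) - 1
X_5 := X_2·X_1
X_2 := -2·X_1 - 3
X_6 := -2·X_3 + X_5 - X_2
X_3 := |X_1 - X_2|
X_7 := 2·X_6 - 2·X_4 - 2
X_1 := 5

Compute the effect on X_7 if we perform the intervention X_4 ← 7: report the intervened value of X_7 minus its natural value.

-42

The intervention breaks the incoming arrows to X_4: X_4 := min(X_3, X_2) - 1 no longer applies, and X_4 = 7.
X_2 = -2·X_1 - 3  [with X_1=5]  = -13
X_3 = |X_1 - X_2|  [with X_1=5, X_2=-13]  = 18
X_5 = X_2·X_1  [with X_2=-13, X_1=5]  = -65
X_6 = -2·X_3 + X_5 - X_2  [with X_3=18, X_5=-65, X_2=-13]  = -88
X_7 = 2·X_6 - 2·X_4 - 2  [with X_6=-88, X_4=7]  = -192
Without intervention: X_2 = -2·X_1 - 3  [with X_1=5]  = -13; X_3 = |X_1 - X_2|  [with X_1=5, X_2=-13]  = 18; X_4 = min(X_3, X_2) - 1  [with X_3=18, X_2=-13]  = -14; X_5 = X_2·X_1  [with X_2=-13, X_1=5]  = -65; X_6 = -2·X_3 + X_5 - X_2  [with X_3=18, X_5=-65, X_2=-13]  = -88; X_7 = 2·X_6 - 2·X_4 - 2  [with X_6=-88, X_4=-14]  = -150.
Change = -192 − (-150) = -42.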